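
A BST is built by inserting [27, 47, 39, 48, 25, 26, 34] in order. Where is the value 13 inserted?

Starting tree (level order): [27, 25, 47, None, 26, 39, 48, None, None, 34]
Insertion path: 27 -> 25
Result: insert 13 as left child of 25
Final tree (level order): [27, 25, 47, 13, 26, 39, 48, None, None, None, None, 34]


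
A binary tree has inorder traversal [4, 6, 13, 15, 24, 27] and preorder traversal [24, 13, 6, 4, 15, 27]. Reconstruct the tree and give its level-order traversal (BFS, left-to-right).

Inorder:  [4, 6, 13, 15, 24, 27]
Preorder: [24, 13, 6, 4, 15, 27]
Algorithm: preorder visits root first, so consume preorder in order;
for each root, split the current inorder slice at that value into
left-subtree inorder and right-subtree inorder, then recurse.
Recursive splits:
  root=24; inorder splits into left=[4, 6, 13, 15], right=[27]
  root=13; inorder splits into left=[4, 6], right=[15]
  root=6; inorder splits into left=[4], right=[]
  root=4; inorder splits into left=[], right=[]
  root=15; inorder splits into left=[], right=[]
  root=27; inorder splits into left=[], right=[]
Reconstructed level-order: [24, 13, 27, 6, 15, 4]


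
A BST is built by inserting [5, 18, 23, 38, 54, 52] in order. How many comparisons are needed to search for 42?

Search path for 42: 5 -> 18 -> 23 -> 38 -> 54 -> 52
Found: False
Comparisons: 6


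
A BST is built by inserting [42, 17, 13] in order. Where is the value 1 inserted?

Starting tree (level order): [42, 17, None, 13]
Insertion path: 42 -> 17 -> 13
Result: insert 1 as left child of 13
Final tree (level order): [42, 17, None, 13, None, 1]


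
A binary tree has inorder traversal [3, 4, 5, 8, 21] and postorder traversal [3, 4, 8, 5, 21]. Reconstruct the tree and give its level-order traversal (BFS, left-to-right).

Inorder:   [3, 4, 5, 8, 21]
Postorder: [3, 4, 8, 5, 21]
Algorithm: postorder visits root last, so walk postorder right-to-left;
each value is the root of the current inorder slice — split it at that
value, recurse on the right subtree first, then the left.
Recursive splits:
  root=21; inorder splits into left=[3, 4, 5, 8], right=[]
  root=5; inorder splits into left=[3, 4], right=[8]
  root=8; inorder splits into left=[], right=[]
  root=4; inorder splits into left=[3], right=[]
  root=3; inorder splits into left=[], right=[]
Reconstructed level-order: [21, 5, 4, 8, 3]


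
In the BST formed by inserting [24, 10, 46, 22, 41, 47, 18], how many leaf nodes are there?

Tree built from: [24, 10, 46, 22, 41, 47, 18]
Tree (level-order array): [24, 10, 46, None, 22, 41, 47, 18]
Rule: A leaf has 0 children.
Per-node child counts:
  node 24: 2 child(ren)
  node 10: 1 child(ren)
  node 22: 1 child(ren)
  node 18: 0 child(ren)
  node 46: 2 child(ren)
  node 41: 0 child(ren)
  node 47: 0 child(ren)
Matching nodes: [18, 41, 47]
Count of leaf nodes: 3


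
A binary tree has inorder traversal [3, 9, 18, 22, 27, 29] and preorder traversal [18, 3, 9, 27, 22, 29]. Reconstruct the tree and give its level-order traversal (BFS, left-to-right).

Inorder:  [3, 9, 18, 22, 27, 29]
Preorder: [18, 3, 9, 27, 22, 29]
Algorithm: preorder visits root first, so consume preorder in order;
for each root, split the current inorder slice at that value into
left-subtree inorder and right-subtree inorder, then recurse.
Recursive splits:
  root=18; inorder splits into left=[3, 9], right=[22, 27, 29]
  root=3; inorder splits into left=[], right=[9]
  root=9; inorder splits into left=[], right=[]
  root=27; inorder splits into left=[22], right=[29]
  root=22; inorder splits into left=[], right=[]
  root=29; inorder splits into left=[], right=[]
Reconstructed level-order: [18, 3, 27, 9, 22, 29]


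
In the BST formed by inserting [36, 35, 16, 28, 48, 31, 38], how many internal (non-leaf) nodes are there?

Tree built from: [36, 35, 16, 28, 48, 31, 38]
Tree (level-order array): [36, 35, 48, 16, None, 38, None, None, 28, None, None, None, 31]
Rule: An internal node has at least one child.
Per-node child counts:
  node 36: 2 child(ren)
  node 35: 1 child(ren)
  node 16: 1 child(ren)
  node 28: 1 child(ren)
  node 31: 0 child(ren)
  node 48: 1 child(ren)
  node 38: 0 child(ren)
Matching nodes: [36, 35, 16, 28, 48]
Count of internal (non-leaf) nodes: 5


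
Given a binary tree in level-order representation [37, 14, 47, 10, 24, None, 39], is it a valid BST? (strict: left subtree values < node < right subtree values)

Level-order array: [37, 14, 47, 10, 24, None, 39]
Validate using subtree bounds (lo, hi): at each node, require lo < value < hi,
then recurse left with hi=value and right with lo=value.
Preorder trace (stopping at first violation):
  at node 37 with bounds (-inf, +inf): OK
  at node 14 with bounds (-inf, 37): OK
  at node 10 with bounds (-inf, 14): OK
  at node 24 with bounds (14, 37): OK
  at node 47 with bounds (37, +inf): OK
  at node 39 with bounds (47, +inf): VIOLATION
Node 39 violates its bound: not (47 < 39 < +inf).
Result: Not a valid BST


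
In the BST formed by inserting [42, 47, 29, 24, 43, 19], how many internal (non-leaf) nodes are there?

Tree built from: [42, 47, 29, 24, 43, 19]
Tree (level-order array): [42, 29, 47, 24, None, 43, None, 19]
Rule: An internal node has at least one child.
Per-node child counts:
  node 42: 2 child(ren)
  node 29: 1 child(ren)
  node 24: 1 child(ren)
  node 19: 0 child(ren)
  node 47: 1 child(ren)
  node 43: 0 child(ren)
Matching nodes: [42, 29, 24, 47]
Count of internal (non-leaf) nodes: 4


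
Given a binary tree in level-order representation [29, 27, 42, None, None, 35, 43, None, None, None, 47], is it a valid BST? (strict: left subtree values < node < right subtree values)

Level-order array: [29, 27, 42, None, None, 35, 43, None, None, None, 47]
Validate using subtree bounds (lo, hi): at each node, require lo < value < hi,
then recurse left with hi=value and right with lo=value.
Preorder trace (stopping at first violation):
  at node 29 with bounds (-inf, +inf): OK
  at node 27 with bounds (-inf, 29): OK
  at node 42 with bounds (29, +inf): OK
  at node 35 with bounds (29, 42): OK
  at node 43 with bounds (42, +inf): OK
  at node 47 with bounds (43, +inf): OK
No violation found at any node.
Result: Valid BST


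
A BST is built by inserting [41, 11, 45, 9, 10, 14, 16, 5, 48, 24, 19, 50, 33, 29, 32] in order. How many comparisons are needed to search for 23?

Search path for 23: 41 -> 11 -> 14 -> 16 -> 24 -> 19
Found: False
Comparisons: 6


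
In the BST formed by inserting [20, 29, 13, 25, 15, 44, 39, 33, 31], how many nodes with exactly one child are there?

Tree built from: [20, 29, 13, 25, 15, 44, 39, 33, 31]
Tree (level-order array): [20, 13, 29, None, 15, 25, 44, None, None, None, None, 39, None, 33, None, 31]
Rule: These are nodes with exactly 1 non-null child.
Per-node child counts:
  node 20: 2 child(ren)
  node 13: 1 child(ren)
  node 15: 0 child(ren)
  node 29: 2 child(ren)
  node 25: 0 child(ren)
  node 44: 1 child(ren)
  node 39: 1 child(ren)
  node 33: 1 child(ren)
  node 31: 0 child(ren)
Matching nodes: [13, 44, 39, 33]
Count of nodes with exactly one child: 4


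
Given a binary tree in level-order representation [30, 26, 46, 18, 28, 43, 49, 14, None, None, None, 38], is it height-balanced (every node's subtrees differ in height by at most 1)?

Tree (level-order array): [30, 26, 46, 18, 28, 43, 49, 14, None, None, None, 38]
Definition: a tree is height-balanced if, at every node, |h(left) - h(right)| <= 1 (empty subtree has height -1).
Bottom-up per-node check:
  node 14: h_left=-1, h_right=-1, diff=0 [OK], height=0
  node 18: h_left=0, h_right=-1, diff=1 [OK], height=1
  node 28: h_left=-1, h_right=-1, diff=0 [OK], height=0
  node 26: h_left=1, h_right=0, diff=1 [OK], height=2
  node 38: h_left=-1, h_right=-1, diff=0 [OK], height=0
  node 43: h_left=0, h_right=-1, diff=1 [OK], height=1
  node 49: h_left=-1, h_right=-1, diff=0 [OK], height=0
  node 46: h_left=1, h_right=0, diff=1 [OK], height=2
  node 30: h_left=2, h_right=2, diff=0 [OK], height=3
All nodes satisfy the balance condition.
Result: Balanced


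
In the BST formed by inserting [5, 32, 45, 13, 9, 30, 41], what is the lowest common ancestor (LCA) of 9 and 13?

Tree insertion order: [5, 32, 45, 13, 9, 30, 41]
Tree (level-order array): [5, None, 32, 13, 45, 9, 30, 41]
In a BST, the LCA of p=9, q=13 is the first node v on the
root-to-leaf path with p <= v <= q (go left if both < v, right if both > v).
Walk from root:
  at 5: both 9 and 13 > 5, go right
  at 32: both 9 and 13 < 32, go left
  at 13: 9 <= 13 <= 13, this is the LCA
LCA = 13


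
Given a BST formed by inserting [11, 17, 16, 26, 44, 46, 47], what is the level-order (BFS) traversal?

Tree insertion order: [11, 17, 16, 26, 44, 46, 47]
Tree (level-order array): [11, None, 17, 16, 26, None, None, None, 44, None, 46, None, 47]
BFS from the root, enqueuing left then right child of each popped node:
  queue [11] -> pop 11, enqueue [17], visited so far: [11]
  queue [17] -> pop 17, enqueue [16, 26], visited so far: [11, 17]
  queue [16, 26] -> pop 16, enqueue [none], visited so far: [11, 17, 16]
  queue [26] -> pop 26, enqueue [44], visited so far: [11, 17, 16, 26]
  queue [44] -> pop 44, enqueue [46], visited so far: [11, 17, 16, 26, 44]
  queue [46] -> pop 46, enqueue [47], visited so far: [11, 17, 16, 26, 44, 46]
  queue [47] -> pop 47, enqueue [none], visited so far: [11, 17, 16, 26, 44, 46, 47]
Result: [11, 17, 16, 26, 44, 46, 47]


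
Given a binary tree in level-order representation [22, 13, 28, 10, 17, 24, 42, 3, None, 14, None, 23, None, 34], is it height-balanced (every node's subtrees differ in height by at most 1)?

Tree (level-order array): [22, 13, 28, 10, 17, 24, 42, 3, None, 14, None, 23, None, 34]
Definition: a tree is height-balanced if, at every node, |h(left) - h(right)| <= 1 (empty subtree has height -1).
Bottom-up per-node check:
  node 3: h_left=-1, h_right=-1, diff=0 [OK], height=0
  node 10: h_left=0, h_right=-1, diff=1 [OK], height=1
  node 14: h_left=-1, h_right=-1, diff=0 [OK], height=0
  node 17: h_left=0, h_right=-1, diff=1 [OK], height=1
  node 13: h_left=1, h_right=1, diff=0 [OK], height=2
  node 23: h_left=-1, h_right=-1, diff=0 [OK], height=0
  node 24: h_left=0, h_right=-1, diff=1 [OK], height=1
  node 34: h_left=-1, h_right=-1, diff=0 [OK], height=0
  node 42: h_left=0, h_right=-1, diff=1 [OK], height=1
  node 28: h_left=1, h_right=1, diff=0 [OK], height=2
  node 22: h_left=2, h_right=2, diff=0 [OK], height=3
All nodes satisfy the balance condition.
Result: Balanced


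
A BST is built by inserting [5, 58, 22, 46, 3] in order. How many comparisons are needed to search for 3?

Search path for 3: 5 -> 3
Found: True
Comparisons: 2


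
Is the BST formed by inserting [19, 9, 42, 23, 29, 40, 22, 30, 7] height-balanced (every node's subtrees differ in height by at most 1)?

Tree (level-order array): [19, 9, 42, 7, None, 23, None, None, None, 22, 29, None, None, None, 40, 30]
Definition: a tree is height-balanced if, at every node, |h(left) - h(right)| <= 1 (empty subtree has height -1).
Bottom-up per-node check:
  node 7: h_left=-1, h_right=-1, diff=0 [OK], height=0
  node 9: h_left=0, h_right=-1, diff=1 [OK], height=1
  node 22: h_left=-1, h_right=-1, diff=0 [OK], height=0
  node 30: h_left=-1, h_right=-1, diff=0 [OK], height=0
  node 40: h_left=0, h_right=-1, diff=1 [OK], height=1
  node 29: h_left=-1, h_right=1, diff=2 [FAIL (|-1-1|=2 > 1)], height=2
  node 23: h_left=0, h_right=2, diff=2 [FAIL (|0-2|=2 > 1)], height=3
  node 42: h_left=3, h_right=-1, diff=4 [FAIL (|3--1|=4 > 1)], height=4
  node 19: h_left=1, h_right=4, diff=3 [FAIL (|1-4|=3 > 1)], height=5
Node 29 violates the condition: |-1 - 1| = 2 > 1.
Result: Not balanced


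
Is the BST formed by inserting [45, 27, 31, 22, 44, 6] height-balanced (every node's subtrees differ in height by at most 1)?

Tree (level-order array): [45, 27, None, 22, 31, 6, None, None, 44]
Definition: a tree is height-balanced if, at every node, |h(left) - h(right)| <= 1 (empty subtree has height -1).
Bottom-up per-node check:
  node 6: h_left=-1, h_right=-1, diff=0 [OK], height=0
  node 22: h_left=0, h_right=-1, diff=1 [OK], height=1
  node 44: h_left=-1, h_right=-1, diff=0 [OK], height=0
  node 31: h_left=-1, h_right=0, diff=1 [OK], height=1
  node 27: h_left=1, h_right=1, diff=0 [OK], height=2
  node 45: h_left=2, h_right=-1, diff=3 [FAIL (|2--1|=3 > 1)], height=3
Node 45 violates the condition: |2 - -1| = 3 > 1.
Result: Not balanced


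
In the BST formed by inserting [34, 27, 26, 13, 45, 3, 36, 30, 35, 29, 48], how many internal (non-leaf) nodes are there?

Tree built from: [34, 27, 26, 13, 45, 3, 36, 30, 35, 29, 48]
Tree (level-order array): [34, 27, 45, 26, 30, 36, 48, 13, None, 29, None, 35, None, None, None, 3]
Rule: An internal node has at least one child.
Per-node child counts:
  node 34: 2 child(ren)
  node 27: 2 child(ren)
  node 26: 1 child(ren)
  node 13: 1 child(ren)
  node 3: 0 child(ren)
  node 30: 1 child(ren)
  node 29: 0 child(ren)
  node 45: 2 child(ren)
  node 36: 1 child(ren)
  node 35: 0 child(ren)
  node 48: 0 child(ren)
Matching nodes: [34, 27, 26, 13, 30, 45, 36]
Count of internal (non-leaf) nodes: 7


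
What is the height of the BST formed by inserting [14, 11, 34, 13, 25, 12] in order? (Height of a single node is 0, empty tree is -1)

Insertion order: [14, 11, 34, 13, 25, 12]
Tree (level-order array): [14, 11, 34, None, 13, 25, None, 12]
Compute height bottom-up (empty subtree = -1):
  height(12) = 1 + max(-1, -1) = 0
  height(13) = 1 + max(0, -1) = 1
  height(11) = 1 + max(-1, 1) = 2
  height(25) = 1 + max(-1, -1) = 0
  height(34) = 1 + max(0, -1) = 1
  height(14) = 1 + max(2, 1) = 3
Height = 3


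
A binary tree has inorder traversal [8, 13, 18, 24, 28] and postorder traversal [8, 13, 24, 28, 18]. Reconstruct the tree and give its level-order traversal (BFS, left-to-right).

Inorder:   [8, 13, 18, 24, 28]
Postorder: [8, 13, 24, 28, 18]
Algorithm: postorder visits root last, so walk postorder right-to-left;
each value is the root of the current inorder slice — split it at that
value, recurse on the right subtree first, then the left.
Recursive splits:
  root=18; inorder splits into left=[8, 13], right=[24, 28]
  root=28; inorder splits into left=[24], right=[]
  root=24; inorder splits into left=[], right=[]
  root=13; inorder splits into left=[8], right=[]
  root=8; inorder splits into left=[], right=[]
Reconstructed level-order: [18, 13, 28, 8, 24]


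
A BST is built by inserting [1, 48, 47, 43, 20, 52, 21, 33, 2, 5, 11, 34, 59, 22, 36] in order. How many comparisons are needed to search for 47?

Search path for 47: 1 -> 48 -> 47
Found: True
Comparisons: 3


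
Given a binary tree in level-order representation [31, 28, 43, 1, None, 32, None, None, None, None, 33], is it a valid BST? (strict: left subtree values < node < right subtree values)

Level-order array: [31, 28, 43, 1, None, 32, None, None, None, None, 33]
Validate using subtree bounds (lo, hi): at each node, require lo < value < hi,
then recurse left with hi=value and right with lo=value.
Preorder trace (stopping at first violation):
  at node 31 with bounds (-inf, +inf): OK
  at node 28 with bounds (-inf, 31): OK
  at node 1 with bounds (-inf, 28): OK
  at node 43 with bounds (31, +inf): OK
  at node 32 with bounds (31, 43): OK
  at node 33 with bounds (32, 43): OK
No violation found at any node.
Result: Valid BST


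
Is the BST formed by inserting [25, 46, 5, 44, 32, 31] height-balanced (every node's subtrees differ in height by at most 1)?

Tree (level-order array): [25, 5, 46, None, None, 44, None, 32, None, 31]
Definition: a tree is height-balanced if, at every node, |h(left) - h(right)| <= 1 (empty subtree has height -1).
Bottom-up per-node check:
  node 5: h_left=-1, h_right=-1, diff=0 [OK], height=0
  node 31: h_left=-1, h_right=-1, diff=0 [OK], height=0
  node 32: h_left=0, h_right=-1, diff=1 [OK], height=1
  node 44: h_left=1, h_right=-1, diff=2 [FAIL (|1--1|=2 > 1)], height=2
  node 46: h_left=2, h_right=-1, diff=3 [FAIL (|2--1|=3 > 1)], height=3
  node 25: h_left=0, h_right=3, diff=3 [FAIL (|0-3|=3 > 1)], height=4
Node 44 violates the condition: |1 - -1| = 2 > 1.
Result: Not balanced


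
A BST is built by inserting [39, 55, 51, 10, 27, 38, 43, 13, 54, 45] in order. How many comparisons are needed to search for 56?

Search path for 56: 39 -> 55
Found: False
Comparisons: 2


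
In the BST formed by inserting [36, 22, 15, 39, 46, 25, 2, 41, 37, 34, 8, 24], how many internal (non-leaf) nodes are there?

Tree built from: [36, 22, 15, 39, 46, 25, 2, 41, 37, 34, 8, 24]
Tree (level-order array): [36, 22, 39, 15, 25, 37, 46, 2, None, 24, 34, None, None, 41, None, None, 8]
Rule: An internal node has at least one child.
Per-node child counts:
  node 36: 2 child(ren)
  node 22: 2 child(ren)
  node 15: 1 child(ren)
  node 2: 1 child(ren)
  node 8: 0 child(ren)
  node 25: 2 child(ren)
  node 24: 0 child(ren)
  node 34: 0 child(ren)
  node 39: 2 child(ren)
  node 37: 0 child(ren)
  node 46: 1 child(ren)
  node 41: 0 child(ren)
Matching nodes: [36, 22, 15, 2, 25, 39, 46]
Count of internal (non-leaf) nodes: 7


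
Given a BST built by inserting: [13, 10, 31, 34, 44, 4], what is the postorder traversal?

Tree insertion order: [13, 10, 31, 34, 44, 4]
Tree (level-order array): [13, 10, 31, 4, None, None, 34, None, None, None, 44]
Postorder traversal: [4, 10, 44, 34, 31, 13]


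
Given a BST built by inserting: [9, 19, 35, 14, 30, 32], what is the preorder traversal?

Tree insertion order: [9, 19, 35, 14, 30, 32]
Tree (level-order array): [9, None, 19, 14, 35, None, None, 30, None, None, 32]
Preorder traversal: [9, 19, 14, 35, 30, 32]


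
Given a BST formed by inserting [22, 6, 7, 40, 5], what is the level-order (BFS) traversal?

Tree insertion order: [22, 6, 7, 40, 5]
Tree (level-order array): [22, 6, 40, 5, 7]
BFS from the root, enqueuing left then right child of each popped node:
  queue [22] -> pop 22, enqueue [6, 40], visited so far: [22]
  queue [6, 40] -> pop 6, enqueue [5, 7], visited so far: [22, 6]
  queue [40, 5, 7] -> pop 40, enqueue [none], visited so far: [22, 6, 40]
  queue [5, 7] -> pop 5, enqueue [none], visited so far: [22, 6, 40, 5]
  queue [7] -> pop 7, enqueue [none], visited so far: [22, 6, 40, 5, 7]
Result: [22, 6, 40, 5, 7]


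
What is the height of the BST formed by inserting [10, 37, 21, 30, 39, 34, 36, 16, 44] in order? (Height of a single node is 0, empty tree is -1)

Insertion order: [10, 37, 21, 30, 39, 34, 36, 16, 44]
Tree (level-order array): [10, None, 37, 21, 39, 16, 30, None, 44, None, None, None, 34, None, None, None, 36]
Compute height bottom-up (empty subtree = -1):
  height(16) = 1 + max(-1, -1) = 0
  height(36) = 1 + max(-1, -1) = 0
  height(34) = 1 + max(-1, 0) = 1
  height(30) = 1 + max(-1, 1) = 2
  height(21) = 1 + max(0, 2) = 3
  height(44) = 1 + max(-1, -1) = 0
  height(39) = 1 + max(-1, 0) = 1
  height(37) = 1 + max(3, 1) = 4
  height(10) = 1 + max(-1, 4) = 5
Height = 5


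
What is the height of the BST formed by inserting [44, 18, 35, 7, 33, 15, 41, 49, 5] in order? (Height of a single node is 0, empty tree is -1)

Insertion order: [44, 18, 35, 7, 33, 15, 41, 49, 5]
Tree (level-order array): [44, 18, 49, 7, 35, None, None, 5, 15, 33, 41]
Compute height bottom-up (empty subtree = -1):
  height(5) = 1 + max(-1, -1) = 0
  height(15) = 1 + max(-1, -1) = 0
  height(7) = 1 + max(0, 0) = 1
  height(33) = 1 + max(-1, -1) = 0
  height(41) = 1 + max(-1, -1) = 0
  height(35) = 1 + max(0, 0) = 1
  height(18) = 1 + max(1, 1) = 2
  height(49) = 1 + max(-1, -1) = 0
  height(44) = 1 + max(2, 0) = 3
Height = 3


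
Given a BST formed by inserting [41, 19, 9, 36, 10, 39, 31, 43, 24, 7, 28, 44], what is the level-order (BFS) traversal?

Tree insertion order: [41, 19, 9, 36, 10, 39, 31, 43, 24, 7, 28, 44]
Tree (level-order array): [41, 19, 43, 9, 36, None, 44, 7, 10, 31, 39, None, None, None, None, None, None, 24, None, None, None, None, 28]
BFS from the root, enqueuing left then right child of each popped node:
  queue [41] -> pop 41, enqueue [19, 43], visited so far: [41]
  queue [19, 43] -> pop 19, enqueue [9, 36], visited so far: [41, 19]
  queue [43, 9, 36] -> pop 43, enqueue [44], visited so far: [41, 19, 43]
  queue [9, 36, 44] -> pop 9, enqueue [7, 10], visited so far: [41, 19, 43, 9]
  queue [36, 44, 7, 10] -> pop 36, enqueue [31, 39], visited so far: [41, 19, 43, 9, 36]
  queue [44, 7, 10, 31, 39] -> pop 44, enqueue [none], visited so far: [41, 19, 43, 9, 36, 44]
  queue [7, 10, 31, 39] -> pop 7, enqueue [none], visited so far: [41, 19, 43, 9, 36, 44, 7]
  queue [10, 31, 39] -> pop 10, enqueue [none], visited so far: [41, 19, 43, 9, 36, 44, 7, 10]
  queue [31, 39] -> pop 31, enqueue [24], visited so far: [41, 19, 43, 9, 36, 44, 7, 10, 31]
  queue [39, 24] -> pop 39, enqueue [none], visited so far: [41, 19, 43, 9, 36, 44, 7, 10, 31, 39]
  queue [24] -> pop 24, enqueue [28], visited so far: [41, 19, 43, 9, 36, 44, 7, 10, 31, 39, 24]
  queue [28] -> pop 28, enqueue [none], visited so far: [41, 19, 43, 9, 36, 44, 7, 10, 31, 39, 24, 28]
Result: [41, 19, 43, 9, 36, 44, 7, 10, 31, 39, 24, 28]


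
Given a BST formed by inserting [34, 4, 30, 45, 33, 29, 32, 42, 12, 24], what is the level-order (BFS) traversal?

Tree insertion order: [34, 4, 30, 45, 33, 29, 32, 42, 12, 24]
Tree (level-order array): [34, 4, 45, None, 30, 42, None, 29, 33, None, None, 12, None, 32, None, None, 24]
BFS from the root, enqueuing left then right child of each popped node:
  queue [34] -> pop 34, enqueue [4, 45], visited so far: [34]
  queue [4, 45] -> pop 4, enqueue [30], visited so far: [34, 4]
  queue [45, 30] -> pop 45, enqueue [42], visited so far: [34, 4, 45]
  queue [30, 42] -> pop 30, enqueue [29, 33], visited so far: [34, 4, 45, 30]
  queue [42, 29, 33] -> pop 42, enqueue [none], visited so far: [34, 4, 45, 30, 42]
  queue [29, 33] -> pop 29, enqueue [12], visited so far: [34, 4, 45, 30, 42, 29]
  queue [33, 12] -> pop 33, enqueue [32], visited so far: [34, 4, 45, 30, 42, 29, 33]
  queue [12, 32] -> pop 12, enqueue [24], visited so far: [34, 4, 45, 30, 42, 29, 33, 12]
  queue [32, 24] -> pop 32, enqueue [none], visited so far: [34, 4, 45, 30, 42, 29, 33, 12, 32]
  queue [24] -> pop 24, enqueue [none], visited so far: [34, 4, 45, 30, 42, 29, 33, 12, 32, 24]
Result: [34, 4, 45, 30, 42, 29, 33, 12, 32, 24]


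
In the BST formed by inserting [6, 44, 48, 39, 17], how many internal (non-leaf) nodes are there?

Tree built from: [6, 44, 48, 39, 17]
Tree (level-order array): [6, None, 44, 39, 48, 17]
Rule: An internal node has at least one child.
Per-node child counts:
  node 6: 1 child(ren)
  node 44: 2 child(ren)
  node 39: 1 child(ren)
  node 17: 0 child(ren)
  node 48: 0 child(ren)
Matching nodes: [6, 44, 39]
Count of internal (non-leaf) nodes: 3


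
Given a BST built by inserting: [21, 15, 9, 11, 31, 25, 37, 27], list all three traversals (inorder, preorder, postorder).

Tree insertion order: [21, 15, 9, 11, 31, 25, 37, 27]
Tree (level-order array): [21, 15, 31, 9, None, 25, 37, None, 11, None, 27]
Inorder (L, root, R): [9, 11, 15, 21, 25, 27, 31, 37]
Preorder (root, L, R): [21, 15, 9, 11, 31, 25, 27, 37]
Postorder (L, R, root): [11, 9, 15, 27, 25, 37, 31, 21]


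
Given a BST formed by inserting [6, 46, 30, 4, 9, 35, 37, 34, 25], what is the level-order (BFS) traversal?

Tree insertion order: [6, 46, 30, 4, 9, 35, 37, 34, 25]
Tree (level-order array): [6, 4, 46, None, None, 30, None, 9, 35, None, 25, 34, 37]
BFS from the root, enqueuing left then right child of each popped node:
  queue [6] -> pop 6, enqueue [4, 46], visited so far: [6]
  queue [4, 46] -> pop 4, enqueue [none], visited so far: [6, 4]
  queue [46] -> pop 46, enqueue [30], visited so far: [6, 4, 46]
  queue [30] -> pop 30, enqueue [9, 35], visited so far: [6, 4, 46, 30]
  queue [9, 35] -> pop 9, enqueue [25], visited so far: [6, 4, 46, 30, 9]
  queue [35, 25] -> pop 35, enqueue [34, 37], visited so far: [6, 4, 46, 30, 9, 35]
  queue [25, 34, 37] -> pop 25, enqueue [none], visited so far: [6, 4, 46, 30, 9, 35, 25]
  queue [34, 37] -> pop 34, enqueue [none], visited so far: [6, 4, 46, 30, 9, 35, 25, 34]
  queue [37] -> pop 37, enqueue [none], visited so far: [6, 4, 46, 30, 9, 35, 25, 34, 37]
Result: [6, 4, 46, 30, 9, 35, 25, 34, 37]


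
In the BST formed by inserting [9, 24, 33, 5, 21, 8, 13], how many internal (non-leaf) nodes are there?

Tree built from: [9, 24, 33, 5, 21, 8, 13]
Tree (level-order array): [9, 5, 24, None, 8, 21, 33, None, None, 13]
Rule: An internal node has at least one child.
Per-node child counts:
  node 9: 2 child(ren)
  node 5: 1 child(ren)
  node 8: 0 child(ren)
  node 24: 2 child(ren)
  node 21: 1 child(ren)
  node 13: 0 child(ren)
  node 33: 0 child(ren)
Matching nodes: [9, 5, 24, 21]
Count of internal (non-leaf) nodes: 4


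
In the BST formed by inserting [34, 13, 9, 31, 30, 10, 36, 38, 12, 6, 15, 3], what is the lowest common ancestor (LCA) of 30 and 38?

Tree insertion order: [34, 13, 9, 31, 30, 10, 36, 38, 12, 6, 15, 3]
Tree (level-order array): [34, 13, 36, 9, 31, None, 38, 6, 10, 30, None, None, None, 3, None, None, 12, 15]
In a BST, the LCA of p=30, q=38 is the first node v on the
root-to-leaf path with p <= v <= q (go left if both < v, right if both > v).
Walk from root:
  at 34: 30 <= 34 <= 38, this is the LCA
LCA = 34


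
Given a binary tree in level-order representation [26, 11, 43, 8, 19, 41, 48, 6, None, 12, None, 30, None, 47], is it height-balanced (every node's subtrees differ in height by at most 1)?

Tree (level-order array): [26, 11, 43, 8, 19, 41, 48, 6, None, 12, None, 30, None, 47]
Definition: a tree is height-balanced if, at every node, |h(left) - h(right)| <= 1 (empty subtree has height -1).
Bottom-up per-node check:
  node 6: h_left=-1, h_right=-1, diff=0 [OK], height=0
  node 8: h_left=0, h_right=-1, diff=1 [OK], height=1
  node 12: h_left=-1, h_right=-1, diff=0 [OK], height=0
  node 19: h_left=0, h_right=-1, diff=1 [OK], height=1
  node 11: h_left=1, h_right=1, diff=0 [OK], height=2
  node 30: h_left=-1, h_right=-1, diff=0 [OK], height=0
  node 41: h_left=0, h_right=-1, diff=1 [OK], height=1
  node 47: h_left=-1, h_right=-1, diff=0 [OK], height=0
  node 48: h_left=0, h_right=-1, diff=1 [OK], height=1
  node 43: h_left=1, h_right=1, diff=0 [OK], height=2
  node 26: h_left=2, h_right=2, diff=0 [OK], height=3
All nodes satisfy the balance condition.
Result: Balanced


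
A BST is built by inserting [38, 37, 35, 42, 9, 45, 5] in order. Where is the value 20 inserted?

Starting tree (level order): [38, 37, 42, 35, None, None, 45, 9, None, None, None, 5]
Insertion path: 38 -> 37 -> 35 -> 9
Result: insert 20 as right child of 9
Final tree (level order): [38, 37, 42, 35, None, None, 45, 9, None, None, None, 5, 20]


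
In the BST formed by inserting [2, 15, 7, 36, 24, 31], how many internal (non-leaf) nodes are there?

Tree built from: [2, 15, 7, 36, 24, 31]
Tree (level-order array): [2, None, 15, 7, 36, None, None, 24, None, None, 31]
Rule: An internal node has at least one child.
Per-node child counts:
  node 2: 1 child(ren)
  node 15: 2 child(ren)
  node 7: 0 child(ren)
  node 36: 1 child(ren)
  node 24: 1 child(ren)
  node 31: 0 child(ren)
Matching nodes: [2, 15, 36, 24]
Count of internal (non-leaf) nodes: 4


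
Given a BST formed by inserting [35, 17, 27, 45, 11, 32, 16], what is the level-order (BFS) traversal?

Tree insertion order: [35, 17, 27, 45, 11, 32, 16]
Tree (level-order array): [35, 17, 45, 11, 27, None, None, None, 16, None, 32]
BFS from the root, enqueuing left then right child of each popped node:
  queue [35] -> pop 35, enqueue [17, 45], visited so far: [35]
  queue [17, 45] -> pop 17, enqueue [11, 27], visited so far: [35, 17]
  queue [45, 11, 27] -> pop 45, enqueue [none], visited so far: [35, 17, 45]
  queue [11, 27] -> pop 11, enqueue [16], visited so far: [35, 17, 45, 11]
  queue [27, 16] -> pop 27, enqueue [32], visited so far: [35, 17, 45, 11, 27]
  queue [16, 32] -> pop 16, enqueue [none], visited so far: [35, 17, 45, 11, 27, 16]
  queue [32] -> pop 32, enqueue [none], visited so far: [35, 17, 45, 11, 27, 16, 32]
Result: [35, 17, 45, 11, 27, 16, 32]


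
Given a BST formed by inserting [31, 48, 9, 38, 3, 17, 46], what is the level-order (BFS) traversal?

Tree insertion order: [31, 48, 9, 38, 3, 17, 46]
Tree (level-order array): [31, 9, 48, 3, 17, 38, None, None, None, None, None, None, 46]
BFS from the root, enqueuing left then right child of each popped node:
  queue [31] -> pop 31, enqueue [9, 48], visited so far: [31]
  queue [9, 48] -> pop 9, enqueue [3, 17], visited so far: [31, 9]
  queue [48, 3, 17] -> pop 48, enqueue [38], visited so far: [31, 9, 48]
  queue [3, 17, 38] -> pop 3, enqueue [none], visited so far: [31, 9, 48, 3]
  queue [17, 38] -> pop 17, enqueue [none], visited so far: [31, 9, 48, 3, 17]
  queue [38] -> pop 38, enqueue [46], visited so far: [31, 9, 48, 3, 17, 38]
  queue [46] -> pop 46, enqueue [none], visited so far: [31, 9, 48, 3, 17, 38, 46]
Result: [31, 9, 48, 3, 17, 38, 46]


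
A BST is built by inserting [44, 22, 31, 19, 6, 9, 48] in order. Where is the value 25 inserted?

Starting tree (level order): [44, 22, 48, 19, 31, None, None, 6, None, None, None, None, 9]
Insertion path: 44 -> 22 -> 31
Result: insert 25 as left child of 31
Final tree (level order): [44, 22, 48, 19, 31, None, None, 6, None, 25, None, None, 9]


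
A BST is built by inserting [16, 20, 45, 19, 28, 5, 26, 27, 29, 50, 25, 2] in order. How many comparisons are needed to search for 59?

Search path for 59: 16 -> 20 -> 45 -> 50
Found: False
Comparisons: 4


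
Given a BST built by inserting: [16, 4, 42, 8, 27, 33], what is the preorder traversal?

Tree insertion order: [16, 4, 42, 8, 27, 33]
Tree (level-order array): [16, 4, 42, None, 8, 27, None, None, None, None, 33]
Preorder traversal: [16, 4, 8, 42, 27, 33]


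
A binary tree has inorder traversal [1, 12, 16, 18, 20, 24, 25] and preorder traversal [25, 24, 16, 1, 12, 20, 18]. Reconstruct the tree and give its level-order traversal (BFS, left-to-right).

Inorder:  [1, 12, 16, 18, 20, 24, 25]
Preorder: [25, 24, 16, 1, 12, 20, 18]
Algorithm: preorder visits root first, so consume preorder in order;
for each root, split the current inorder slice at that value into
left-subtree inorder and right-subtree inorder, then recurse.
Recursive splits:
  root=25; inorder splits into left=[1, 12, 16, 18, 20, 24], right=[]
  root=24; inorder splits into left=[1, 12, 16, 18, 20], right=[]
  root=16; inorder splits into left=[1, 12], right=[18, 20]
  root=1; inorder splits into left=[], right=[12]
  root=12; inorder splits into left=[], right=[]
  root=20; inorder splits into left=[18], right=[]
  root=18; inorder splits into left=[], right=[]
Reconstructed level-order: [25, 24, 16, 1, 20, 12, 18]


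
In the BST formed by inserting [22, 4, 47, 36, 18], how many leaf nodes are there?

Tree built from: [22, 4, 47, 36, 18]
Tree (level-order array): [22, 4, 47, None, 18, 36]
Rule: A leaf has 0 children.
Per-node child counts:
  node 22: 2 child(ren)
  node 4: 1 child(ren)
  node 18: 0 child(ren)
  node 47: 1 child(ren)
  node 36: 0 child(ren)
Matching nodes: [18, 36]
Count of leaf nodes: 2


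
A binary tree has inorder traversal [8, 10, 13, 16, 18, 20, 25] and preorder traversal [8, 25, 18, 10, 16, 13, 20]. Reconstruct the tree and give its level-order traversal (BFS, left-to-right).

Inorder:  [8, 10, 13, 16, 18, 20, 25]
Preorder: [8, 25, 18, 10, 16, 13, 20]
Algorithm: preorder visits root first, so consume preorder in order;
for each root, split the current inorder slice at that value into
left-subtree inorder and right-subtree inorder, then recurse.
Recursive splits:
  root=8; inorder splits into left=[], right=[10, 13, 16, 18, 20, 25]
  root=25; inorder splits into left=[10, 13, 16, 18, 20], right=[]
  root=18; inorder splits into left=[10, 13, 16], right=[20]
  root=10; inorder splits into left=[], right=[13, 16]
  root=16; inorder splits into left=[13], right=[]
  root=13; inorder splits into left=[], right=[]
  root=20; inorder splits into left=[], right=[]
Reconstructed level-order: [8, 25, 18, 10, 20, 16, 13]


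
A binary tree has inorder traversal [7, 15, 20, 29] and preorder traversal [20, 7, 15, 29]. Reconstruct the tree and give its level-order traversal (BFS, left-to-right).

Inorder:  [7, 15, 20, 29]
Preorder: [20, 7, 15, 29]
Algorithm: preorder visits root first, so consume preorder in order;
for each root, split the current inorder slice at that value into
left-subtree inorder and right-subtree inorder, then recurse.
Recursive splits:
  root=20; inorder splits into left=[7, 15], right=[29]
  root=7; inorder splits into left=[], right=[15]
  root=15; inorder splits into left=[], right=[]
  root=29; inorder splits into left=[], right=[]
Reconstructed level-order: [20, 7, 29, 15]


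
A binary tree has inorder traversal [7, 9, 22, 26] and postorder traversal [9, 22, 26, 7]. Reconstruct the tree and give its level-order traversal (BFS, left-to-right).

Inorder:   [7, 9, 22, 26]
Postorder: [9, 22, 26, 7]
Algorithm: postorder visits root last, so walk postorder right-to-left;
each value is the root of the current inorder slice — split it at that
value, recurse on the right subtree first, then the left.
Recursive splits:
  root=7; inorder splits into left=[], right=[9, 22, 26]
  root=26; inorder splits into left=[9, 22], right=[]
  root=22; inorder splits into left=[9], right=[]
  root=9; inorder splits into left=[], right=[]
Reconstructed level-order: [7, 26, 22, 9]


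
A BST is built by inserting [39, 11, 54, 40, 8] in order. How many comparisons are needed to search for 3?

Search path for 3: 39 -> 11 -> 8
Found: False
Comparisons: 3


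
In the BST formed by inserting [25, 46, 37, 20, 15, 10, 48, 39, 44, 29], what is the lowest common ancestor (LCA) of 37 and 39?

Tree insertion order: [25, 46, 37, 20, 15, 10, 48, 39, 44, 29]
Tree (level-order array): [25, 20, 46, 15, None, 37, 48, 10, None, 29, 39, None, None, None, None, None, None, None, 44]
In a BST, the LCA of p=37, q=39 is the first node v on the
root-to-leaf path with p <= v <= q (go left if both < v, right if both > v).
Walk from root:
  at 25: both 37 and 39 > 25, go right
  at 46: both 37 and 39 < 46, go left
  at 37: 37 <= 37 <= 39, this is the LCA
LCA = 37


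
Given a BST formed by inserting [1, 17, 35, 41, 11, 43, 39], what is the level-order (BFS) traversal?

Tree insertion order: [1, 17, 35, 41, 11, 43, 39]
Tree (level-order array): [1, None, 17, 11, 35, None, None, None, 41, 39, 43]
BFS from the root, enqueuing left then right child of each popped node:
  queue [1] -> pop 1, enqueue [17], visited so far: [1]
  queue [17] -> pop 17, enqueue [11, 35], visited so far: [1, 17]
  queue [11, 35] -> pop 11, enqueue [none], visited so far: [1, 17, 11]
  queue [35] -> pop 35, enqueue [41], visited so far: [1, 17, 11, 35]
  queue [41] -> pop 41, enqueue [39, 43], visited so far: [1, 17, 11, 35, 41]
  queue [39, 43] -> pop 39, enqueue [none], visited so far: [1, 17, 11, 35, 41, 39]
  queue [43] -> pop 43, enqueue [none], visited so far: [1, 17, 11, 35, 41, 39, 43]
Result: [1, 17, 11, 35, 41, 39, 43]


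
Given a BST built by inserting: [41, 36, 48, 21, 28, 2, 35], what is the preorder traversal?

Tree insertion order: [41, 36, 48, 21, 28, 2, 35]
Tree (level-order array): [41, 36, 48, 21, None, None, None, 2, 28, None, None, None, 35]
Preorder traversal: [41, 36, 21, 2, 28, 35, 48]


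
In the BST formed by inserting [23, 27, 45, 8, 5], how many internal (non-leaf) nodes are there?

Tree built from: [23, 27, 45, 8, 5]
Tree (level-order array): [23, 8, 27, 5, None, None, 45]
Rule: An internal node has at least one child.
Per-node child counts:
  node 23: 2 child(ren)
  node 8: 1 child(ren)
  node 5: 0 child(ren)
  node 27: 1 child(ren)
  node 45: 0 child(ren)
Matching nodes: [23, 8, 27]
Count of internal (non-leaf) nodes: 3


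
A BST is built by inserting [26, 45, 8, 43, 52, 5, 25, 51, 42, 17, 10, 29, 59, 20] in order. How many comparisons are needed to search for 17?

Search path for 17: 26 -> 8 -> 25 -> 17
Found: True
Comparisons: 4


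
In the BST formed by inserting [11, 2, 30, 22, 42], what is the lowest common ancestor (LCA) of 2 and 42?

Tree insertion order: [11, 2, 30, 22, 42]
Tree (level-order array): [11, 2, 30, None, None, 22, 42]
In a BST, the LCA of p=2, q=42 is the first node v on the
root-to-leaf path with p <= v <= q (go left if both < v, right if both > v).
Walk from root:
  at 11: 2 <= 11 <= 42, this is the LCA
LCA = 11


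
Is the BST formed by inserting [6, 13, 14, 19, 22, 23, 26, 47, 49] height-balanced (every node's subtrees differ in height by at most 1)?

Tree (level-order array): [6, None, 13, None, 14, None, 19, None, 22, None, 23, None, 26, None, 47, None, 49]
Definition: a tree is height-balanced if, at every node, |h(left) - h(right)| <= 1 (empty subtree has height -1).
Bottom-up per-node check:
  node 49: h_left=-1, h_right=-1, diff=0 [OK], height=0
  node 47: h_left=-1, h_right=0, diff=1 [OK], height=1
  node 26: h_left=-1, h_right=1, diff=2 [FAIL (|-1-1|=2 > 1)], height=2
  node 23: h_left=-1, h_right=2, diff=3 [FAIL (|-1-2|=3 > 1)], height=3
  node 22: h_left=-1, h_right=3, diff=4 [FAIL (|-1-3|=4 > 1)], height=4
  node 19: h_left=-1, h_right=4, diff=5 [FAIL (|-1-4|=5 > 1)], height=5
  node 14: h_left=-1, h_right=5, diff=6 [FAIL (|-1-5|=6 > 1)], height=6
  node 13: h_left=-1, h_right=6, diff=7 [FAIL (|-1-6|=7 > 1)], height=7
  node 6: h_left=-1, h_right=7, diff=8 [FAIL (|-1-7|=8 > 1)], height=8
Node 26 violates the condition: |-1 - 1| = 2 > 1.
Result: Not balanced


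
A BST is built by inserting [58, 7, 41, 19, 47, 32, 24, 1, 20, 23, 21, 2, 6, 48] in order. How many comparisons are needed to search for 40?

Search path for 40: 58 -> 7 -> 41 -> 19 -> 32
Found: False
Comparisons: 5


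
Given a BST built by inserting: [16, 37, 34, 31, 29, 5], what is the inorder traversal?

Tree insertion order: [16, 37, 34, 31, 29, 5]
Tree (level-order array): [16, 5, 37, None, None, 34, None, 31, None, 29]
Inorder traversal: [5, 16, 29, 31, 34, 37]


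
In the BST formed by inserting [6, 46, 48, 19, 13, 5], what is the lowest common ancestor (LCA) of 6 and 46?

Tree insertion order: [6, 46, 48, 19, 13, 5]
Tree (level-order array): [6, 5, 46, None, None, 19, 48, 13]
In a BST, the LCA of p=6, q=46 is the first node v on the
root-to-leaf path with p <= v <= q (go left if both < v, right if both > v).
Walk from root:
  at 6: 6 <= 6 <= 46, this is the LCA
LCA = 6


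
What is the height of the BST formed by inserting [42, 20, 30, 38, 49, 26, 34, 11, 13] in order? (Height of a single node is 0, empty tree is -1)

Insertion order: [42, 20, 30, 38, 49, 26, 34, 11, 13]
Tree (level-order array): [42, 20, 49, 11, 30, None, None, None, 13, 26, 38, None, None, None, None, 34]
Compute height bottom-up (empty subtree = -1):
  height(13) = 1 + max(-1, -1) = 0
  height(11) = 1 + max(-1, 0) = 1
  height(26) = 1 + max(-1, -1) = 0
  height(34) = 1 + max(-1, -1) = 0
  height(38) = 1 + max(0, -1) = 1
  height(30) = 1 + max(0, 1) = 2
  height(20) = 1 + max(1, 2) = 3
  height(49) = 1 + max(-1, -1) = 0
  height(42) = 1 + max(3, 0) = 4
Height = 4


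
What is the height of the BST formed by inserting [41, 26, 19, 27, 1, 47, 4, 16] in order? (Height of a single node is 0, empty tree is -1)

Insertion order: [41, 26, 19, 27, 1, 47, 4, 16]
Tree (level-order array): [41, 26, 47, 19, 27, None, None, 1, None, None, None, None, 4, None, 16]
Compute height bottom-up (empty subtree = -1):
  height(16) = 1 + max(-1, -1) = 0
  height(4) = 1 + max(-1, 0) = 1
  height(1) = 1 + max(-1, 1) = 2
  height(19) = 1 + max(2, -1) = 3
  height(27) = 1 + max(-1, -1) = 0
  height(26) = 1 + max(3, 0) = 4
  height(47) = 1 + max(-1, -1) = 0
  height(41) = 1 + max(4, 0) = 5
Height = 5


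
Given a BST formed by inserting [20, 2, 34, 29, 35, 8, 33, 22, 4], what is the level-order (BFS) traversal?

Tree insertion order: [20, 2, 34, 29, 35, 8, 33, 22, 4]
Tree (level-order array): [20, 2, 34, None, 8, 29, 35, 4, None, 22, 33]
BFS from the root, enqueuing left then right child of each popped node:
  queue [20] -> pop 20, enqueue [2, 34], visited so far: [20]
  queue [2, 34] -> pop 2, enqueue [8], visited so far: [20, 2]
  queue [34, 8] -> pop 34, enqueue [29, 35], visited so far: [20, 2, 34]
  queue [8, 29, 35] -> pop 8, enqueue [4], visited so far: [20, 2, 34, 8]
  queue [29, 35, 4] -> pop 29, enqueue [22, 33], visited so far: [20, 2, 34, 8, 29]
  queue [35, 4, 22, 33] -> pop 35, enqueue [none], visited so far: [20, 2, 34, 8, 29, 35]
  queue [4, 22, 33] -> pop 4, enqueue [none], visited so far: [20, 2, 34, 8, 29, 35, 4]
  queue [22, 33] -> pop 22, enqueue [none], visited so far: [20, 2, 34, 8, 29, 35, 4, 22]
  queue [33] -> pop 33, enqueue [none], visited so far: [20, 2, 34, 8, 29, 35, 4, 22, 33]
Result: [20, 2, 34, 8, 29, 35, 4, 22, 33]
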